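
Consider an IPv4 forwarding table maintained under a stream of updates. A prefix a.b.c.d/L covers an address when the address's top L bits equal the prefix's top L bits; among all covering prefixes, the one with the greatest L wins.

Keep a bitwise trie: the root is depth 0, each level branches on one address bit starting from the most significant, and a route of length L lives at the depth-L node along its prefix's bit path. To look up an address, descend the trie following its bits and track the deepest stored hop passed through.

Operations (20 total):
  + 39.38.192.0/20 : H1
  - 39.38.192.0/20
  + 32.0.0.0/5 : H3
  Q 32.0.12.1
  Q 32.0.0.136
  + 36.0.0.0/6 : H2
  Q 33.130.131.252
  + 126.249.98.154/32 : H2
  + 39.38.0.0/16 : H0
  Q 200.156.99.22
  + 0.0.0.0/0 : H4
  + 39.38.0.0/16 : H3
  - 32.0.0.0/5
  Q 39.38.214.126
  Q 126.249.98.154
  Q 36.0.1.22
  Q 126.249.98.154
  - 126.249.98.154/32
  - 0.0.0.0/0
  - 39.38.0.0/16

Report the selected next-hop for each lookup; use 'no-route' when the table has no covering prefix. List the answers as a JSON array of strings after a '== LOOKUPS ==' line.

Process each operation:
  + 39.38.192.0/20 (H1) depth=20
  - 39.38.192.0/20 clear@20
  + 32.0.0.0/5 (H3) depth=5
  Q 32.0.12.1: descend 00100 ; hops seen [H3] ; pick H3
  Q 32.0.0.136: descend 00100 ; hops seen [H3] ; pick H3
  + 36.0.0.0/6 (H2) depth=6
  Q 33.130.131.252: descend 00100 ; hops seen [H3] ; pick H3
  + 126.249.98.154/32 (H2) depth=32
  + 39.38.0.0/16 (H0) depth=16
  Q 200.156.99.22: descend ε ; hops seen [∅] ; pick no-route
  + 0.0.0.0/0 (H4) depth=0
  + 39.38.0.0/16 (H3) depth=16
  - 32.0.0.0/5 clear@5
  Q 39.38.214.126: descend 0010011100100110110 ; hops seen [H4,H2,H3] ; pick H3
  Q 126.249.98.154: descend 01111110111110010110001010011010 ; hops seen [H4,H2] ; pick H2
  Q 36.0.1.22: descend 001001 ; hops seen [H4,H2] ; pick H2
  Q 126.249.98.154: descend 01111110111110010110001010011010 ; hops seen [H4,H2] ; pick H2
  - 126.249.98.154/32 clear@32
  - 0.0.0.0/0 clear@0
  - 39.38.0.0/16 clear@16

== LOOKUPS ==
["H3","H3","H3","no-route","H3","H2","H2","H2"]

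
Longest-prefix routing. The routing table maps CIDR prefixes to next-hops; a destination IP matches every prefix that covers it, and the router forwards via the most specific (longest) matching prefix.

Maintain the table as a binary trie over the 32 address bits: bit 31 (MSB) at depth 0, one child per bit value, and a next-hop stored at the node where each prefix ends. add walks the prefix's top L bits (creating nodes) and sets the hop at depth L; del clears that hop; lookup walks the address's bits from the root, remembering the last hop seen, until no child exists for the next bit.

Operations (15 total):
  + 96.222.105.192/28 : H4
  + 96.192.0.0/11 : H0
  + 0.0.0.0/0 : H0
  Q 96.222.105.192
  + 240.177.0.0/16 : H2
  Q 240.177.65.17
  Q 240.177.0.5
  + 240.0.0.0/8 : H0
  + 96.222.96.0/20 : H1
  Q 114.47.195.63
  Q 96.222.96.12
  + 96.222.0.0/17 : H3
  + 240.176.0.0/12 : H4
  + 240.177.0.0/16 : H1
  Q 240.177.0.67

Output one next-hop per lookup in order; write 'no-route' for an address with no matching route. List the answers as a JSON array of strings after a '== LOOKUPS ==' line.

Apply in order:
  add 96.222.105.192/28 -> H4 at depth 28
  add 96.192.0.0/11 -> H0 at depth 11
  add 0.0.0.0/0 -> H0 at depth 0
  ? 96.222.105.192  path d0:H0→d1:-→d2:-→d3:-→d4:-→d5:-→d6:-→d7:-→d8:-→d9:-→d10:-→d11:H0→d12:-→d13:-→d14:-→d15:-→d16:-→d17:-→d18:-→d19:-→d20:-→d21:-→d22:-→d23:-→d24:-→d25:-→d26:-→d27:-→d28:H4  best=H4
  add 240.177.0.0/16 -> H2 at depth 16
  ? 240.177.65.17  path d0:H0→d1:-→d2:-→d3:-→d4:-→d5:-→d6:-→d7:-→d8:-→d9:-→d10:-→d11:-→d12:-→d13:-→d14:-→d15:-→d16:H2  best=H2
  ? 240.177.0.5  path d0:H0→d1:-→d2:-→d3:-→d4:-→d5:-→d6:-→d7:-→d8:-→d9:-→d10:-→d11:-→d12:-→d13:-→d14:-→d15:-→d16:H2  best=H2
  add 240.0.0.0/8 -> H0 at depth 8
  add 96.222.96.0/20 -> H1 at depth 20
  ? 114.47.195.63  path d0:H0→d1:-→d2:-→d3:-  best=H0
  ? 96.222.96.12  path d0:H0→d1:-→d2:-→d3:-→d4:-→d5:-→d6:-→d7:-→d8:-→d9:-→d10:-→d11:H0→d12:-→d13:-→d14:-→d15:-→d16:-→d17:-→d18:-→d19:-→d20:H1  best=H1
  add 96.222.0.0/17 -> H3 at depth 17
  add 240.176.0.0/12 -> H4 at depth 12
  add 240.177.0.0/16 -> H1 at depth 16
  ? 240.177.0.67  path d0:H0→d1:-→d2:-→d3:-→d4:-→d5:-→d6:-→d7:-→d8:H0→d9:-→d10:-→d11:-→d12:H4→d13:-→d14:-→d15:-→d16:H1  best=H1

== LOOKUPS ==
["H4","H2","H2","H0","H1","H1"]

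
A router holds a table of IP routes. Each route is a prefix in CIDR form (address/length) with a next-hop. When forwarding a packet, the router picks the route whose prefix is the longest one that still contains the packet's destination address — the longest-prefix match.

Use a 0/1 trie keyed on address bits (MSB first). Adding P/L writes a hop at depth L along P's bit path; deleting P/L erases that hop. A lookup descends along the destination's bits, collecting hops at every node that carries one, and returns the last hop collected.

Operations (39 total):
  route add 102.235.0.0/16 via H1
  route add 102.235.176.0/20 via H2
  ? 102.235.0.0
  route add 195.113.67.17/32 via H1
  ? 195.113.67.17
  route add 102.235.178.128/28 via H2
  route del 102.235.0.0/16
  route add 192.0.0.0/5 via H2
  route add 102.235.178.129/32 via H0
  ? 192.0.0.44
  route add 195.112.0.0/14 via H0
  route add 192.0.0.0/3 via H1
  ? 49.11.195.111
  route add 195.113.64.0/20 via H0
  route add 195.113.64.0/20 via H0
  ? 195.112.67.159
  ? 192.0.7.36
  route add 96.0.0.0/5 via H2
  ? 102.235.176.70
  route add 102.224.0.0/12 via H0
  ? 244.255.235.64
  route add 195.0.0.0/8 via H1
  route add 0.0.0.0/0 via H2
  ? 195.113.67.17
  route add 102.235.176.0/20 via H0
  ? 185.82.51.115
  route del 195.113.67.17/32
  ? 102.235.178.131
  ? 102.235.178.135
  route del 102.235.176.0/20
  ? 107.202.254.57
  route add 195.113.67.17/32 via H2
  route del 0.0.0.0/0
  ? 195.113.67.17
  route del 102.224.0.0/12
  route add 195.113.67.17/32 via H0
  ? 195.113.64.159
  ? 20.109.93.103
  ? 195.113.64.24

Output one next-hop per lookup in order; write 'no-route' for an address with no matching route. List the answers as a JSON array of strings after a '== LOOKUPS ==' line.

Apply in order:
  add 102.235.0.0/16 -> H1 at depth 16
  add 102.235.176.0/20 -> H2 at depth 20
  Q 102.235.0.0: descend 0110011011101011 ; hops seen [H1] ; pick H1
  add 195.113.67.17/32 -> H1 at depth 32
  Q 195.113.67.17: descend 11000011011100010100001100010001 ; hops seen [H1] ; pick H1
  add 102.235.178.128/28 -> H2 at depth 28
  - 102.235.0.0/16 clear@16
  add 192.0.0.0/5 -> H2 at depth 5
  add 102.235.178.129/32 -> H0 at depth 32
  Q 192.0.0.44: descend 110000 ; hops seen [H2] ; pick H2
  add 195.112.0.0/14 -> H0 at depth 14
  add 192.0.0.0/3 -> H1 at depth 3
  Q 49.11.195.111: descend 0 ; hops seen [∅] ; pick no-route
  add 195.113.64.0/20 -> H0 at depth 20
  add 195.113.64.0/20 -> H0 at depth 20
  Q 195.112.67.159: descend 110000110111000 ; hops seen [H1,H2,H0] ; pick H0
  Q 192.0.7.36: descend 110000 ; hops seen [H1,H2] ; pick H2
  add 96.0.0.0/5 -> H2 at depth 5
  Q 102.235.176.70: descend 0110011011101011101100 ; hops seen [H2,H2] ; pick H2
  add 102.224.0.0/12 -> H0 at depth 12
  Q 244.255.235.64: descend 11 ; hops seen [∅] ; pick no-route
  add 195.0.0.0/8 -> H1 at depth 8
  add 0.0.0.0/0 -> H2 at depth 0
  Q 195.113.67.17: descend 11000011011100010100001100010001 ; hops seen [H2,H1,H2,H1,H0,H0,H1] ; pick H1
  add 102.235.176.0/20 -> H0 at depth 20
  Q 185.82.51.115: descend 1 ; hops seen [H2] ; pick H2
  - 195.113.67.17/32 clear@32
  Q 102.235.178.131: descend 011001101110101110110010100000 ; hops seen [H2,H2,H0,H0,H2] ; pick H2
  Q 102.235.178.135: descend 01100110111010111011001010000 ; hops seen [H2,H2,H0,H0,H2] ; pick H2
  - 102.235.176.0/20 clear@20
  Q 107.202.254.57: descend 0110 ; hops seen [H2] ; pick H2
  add 195.113.67.17/32 -> H2 at depth 32
  - 0.0.0.0/0 clear@0
  Q 195.113.67.17: descend 11000011011100010100001100010001 ; hops seen [H1,H2,H1,H0,H0,H2] ; pick H2
  - 102.224.0.0/12 clear@12
  add 195.113.67.17/32 -> H0 at depth 32
  Q 195.113.64.159: descend 1100001101110001010000 ; hops seen [H1,H2,H1,H0,H0] ; pick H0
  Q 20.109.93.103: descend 0 ; hops seen [∅] ; pick no-route
  Q 195.113.64.24: descend 1100001101110001010000 ; hops seen [H1,H2,H1,H0,H0] ; pick H0

== LOOKUPS ==
["H1","H1","H2","no-route","H0","H2","H2","no-route","H1","H2","H2","H2","H2","H2","H0","no-route","H0"]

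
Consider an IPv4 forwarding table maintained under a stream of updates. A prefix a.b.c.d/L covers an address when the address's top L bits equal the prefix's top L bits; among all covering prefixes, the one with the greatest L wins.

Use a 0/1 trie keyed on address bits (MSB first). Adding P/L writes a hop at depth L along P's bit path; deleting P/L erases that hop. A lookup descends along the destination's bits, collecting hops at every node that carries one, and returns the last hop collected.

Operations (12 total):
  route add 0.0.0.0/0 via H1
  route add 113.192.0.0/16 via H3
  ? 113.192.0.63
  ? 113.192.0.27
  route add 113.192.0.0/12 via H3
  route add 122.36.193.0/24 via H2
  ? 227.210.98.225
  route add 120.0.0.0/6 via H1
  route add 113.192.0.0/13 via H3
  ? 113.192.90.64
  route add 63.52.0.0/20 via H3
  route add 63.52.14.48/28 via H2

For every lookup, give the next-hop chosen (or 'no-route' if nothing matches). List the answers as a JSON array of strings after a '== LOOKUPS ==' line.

Process each operation:
  + 0.0.0.0/0 (H1) depth=0
  + 113.192.0.0/16 (H3) depth=16
  lookup 113.192.0.63: bits 0111000111000000 walk d0:H1→d1:-→d2:-→d3:-→d4:-→d5:-→d6:-→d7:-→d8:-→d9:-→d10:-→d11:-→d12:-→d13:-→d14:-→d15:-→d16:H3 -> H3
  lookup 113.192.0.27: bits 0111000111000000 walk d0:H1→d1:-→d2:-→d3:-→d4:-→d5:-→d6:-→d7:-→d8:-→d9:-→d10:-→d11:-→d12:-→d13:-→d14:-→d15:-→d16:H3 -> H3
  + 113.192.0.0/12 (H3) depth=12
  + 122.36.193.0/24 (H2) depth=24
  lookup 227.210.98.225: bits ε walk d0:H1 -> H1
  + 120.0.0.0/6 (H1) depth=6
  + 113.192.0.0/13 (H3) depth=13
  lookup 113.192.90.64: bits 0111000111000000 walk d0:H1→d1:-→d2:-→d3:-→d4:-→d5:-→d6:-→d7:-→d8:-→d9:-→d10:-→d11:-→d12:H3→d13:H3→d14:-→d15:-→d16:H3 -> H3
  + 63.52.0.0/20 (H3) depth=20
  + 63.52.14.48/28 (H2) depth=28

== LOOKUPS ==
["H3","H3","H1","H3"]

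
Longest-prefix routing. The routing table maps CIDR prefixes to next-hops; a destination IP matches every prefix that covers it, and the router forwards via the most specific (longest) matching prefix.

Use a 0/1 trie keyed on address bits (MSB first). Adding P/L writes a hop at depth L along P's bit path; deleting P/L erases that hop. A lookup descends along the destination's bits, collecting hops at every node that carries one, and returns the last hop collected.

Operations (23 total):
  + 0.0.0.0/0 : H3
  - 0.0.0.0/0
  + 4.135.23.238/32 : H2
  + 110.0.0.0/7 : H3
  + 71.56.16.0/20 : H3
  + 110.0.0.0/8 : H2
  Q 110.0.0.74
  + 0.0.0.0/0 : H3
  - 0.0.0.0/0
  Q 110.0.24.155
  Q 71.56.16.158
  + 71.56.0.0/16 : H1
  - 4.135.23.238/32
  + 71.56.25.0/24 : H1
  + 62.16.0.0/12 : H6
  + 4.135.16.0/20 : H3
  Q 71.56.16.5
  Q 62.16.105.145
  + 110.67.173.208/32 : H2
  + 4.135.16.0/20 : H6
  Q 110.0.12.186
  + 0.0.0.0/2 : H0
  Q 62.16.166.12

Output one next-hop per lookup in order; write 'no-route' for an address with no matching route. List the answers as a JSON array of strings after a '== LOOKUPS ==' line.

Process each operation:
  add 0.0.0.0/0 -> H3 at depth 0
  del 0.0.0.0/0 (clear depth 0)
  add 4.135.23.238/32 -> H2 at depth 32
  add 110.0.0.0/7 -> H3 at depth 7
  add 71.56.16.0/20 -> H3 at depth 20
  add 110.0.0.0/8 -> H2 at depth 8
  Q 110.0.0.74: descend 01101110 ; hops seen [H3,H2] ; pick H2
  add 0.0.0.0/0 -> H3 at depth 0
  del 0.0.0.0/0 (clear depth 0)
  Q 110.0.24.155: descend 01101110 ; hops seen [H3,H2] ; pick H2
  Q 71.56.16.158: descend 01000111001110000001 ; hops seen [H3] ; pick H3
  add 71.56.0.0/16 -> H1 at depth 16
  del 4.135.23.238/32 (clear depth 32)
  add 71.56.25.0/24 -> H1 at depth 24
  add 62.16.0.0/12 -> H6 at depth 12
  add 4.135.16.0/20 -> H3 at depth 20
  Q 71.56.16.5: descend 01000111001110000001 ; hops seen [H1,H3] ; pick H3
  Q 62.16.105.145: descend 001111100001 ; hops seen [H6] ; pick H6
  add 110.67.173.208/32 -> H2 at depth 32
  add 4.135.16.0/20 -> H6 at depth 20
  Q 110.0.12.186: descend 011011100 ; hops seen [H3,H2] ; pick H2
  add 0.0.0.0/2 -> H0 at depth 2
  Q 62.16.166.12: descend 001111100001 ; hops seen [H0,H6] ; pick H6

== LOOKUPS ==
["H2","H2","H3","H3","H6","H2","H6"]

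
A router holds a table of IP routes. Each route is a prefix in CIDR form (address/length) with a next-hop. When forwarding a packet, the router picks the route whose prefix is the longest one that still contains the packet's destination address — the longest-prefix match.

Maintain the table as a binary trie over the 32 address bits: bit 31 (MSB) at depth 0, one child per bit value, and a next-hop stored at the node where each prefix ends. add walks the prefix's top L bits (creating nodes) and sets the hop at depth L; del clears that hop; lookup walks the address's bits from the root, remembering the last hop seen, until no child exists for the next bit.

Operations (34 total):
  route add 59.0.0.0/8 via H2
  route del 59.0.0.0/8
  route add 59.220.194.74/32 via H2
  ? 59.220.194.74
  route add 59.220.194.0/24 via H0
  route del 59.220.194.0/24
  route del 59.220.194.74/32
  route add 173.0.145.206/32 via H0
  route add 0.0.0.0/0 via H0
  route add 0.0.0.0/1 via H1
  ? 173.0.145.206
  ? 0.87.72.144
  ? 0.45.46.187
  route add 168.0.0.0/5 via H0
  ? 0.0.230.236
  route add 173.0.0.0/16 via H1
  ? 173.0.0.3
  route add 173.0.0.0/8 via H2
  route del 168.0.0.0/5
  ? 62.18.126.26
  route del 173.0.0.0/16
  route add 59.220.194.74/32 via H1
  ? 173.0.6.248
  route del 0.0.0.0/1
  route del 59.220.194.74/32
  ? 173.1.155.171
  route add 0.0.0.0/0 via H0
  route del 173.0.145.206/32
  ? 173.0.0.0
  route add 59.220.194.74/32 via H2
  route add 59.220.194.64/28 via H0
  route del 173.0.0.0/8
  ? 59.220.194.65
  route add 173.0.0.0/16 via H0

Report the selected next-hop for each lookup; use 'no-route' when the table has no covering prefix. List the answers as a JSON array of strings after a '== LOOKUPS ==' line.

Trace:
  + 59.0.0.0/8 (H2) depth=8
  del 59.0.0.0/8 (clear depth 8)
  + 59.220.194.74/32 (H2) depth=32
  Q 59.220.194.74: descend 00111011110111001100001001001010 ; hops seen [H2] ; pick H2
  + 59.220.194.0/24 (H0) depth=24
  del 59.220.194.0/24 (clear depth 24)
  del 59.220.194.74/32 (clear depth 32)
  + 173.0.145.206/32 (H0) depth=32
  + 0.0.0.0/0 (H0) depth=0
  + 0.0.0.0/1 (H1) depth=1
  Q 173.0.145.206: descend 10101101000000001001000111001110 ; hops seen [H0,H0] ; pick H0
  Q 0.87.72.144: descend 00 ; hops seen [H0,H1] ; pick H1
  Q 0.45.46.187: descend 00 ; hops seen [H0,H1] ; pick H1
  + 168.0.0.0/5 (H0) depth=5
  Q 0.0.230.236: descend 00 ; hops seen [H0,H1] ; pick H1
  + 173.0.0.0/16 (H1) depth=16
  Q 173.0.0.3: descend 1010110100000000 ; hops seen [H0,H0,H1] ; pick H1
  + 173.0.0.0/8 (H2) depth=8
  del 168.0.0.0/5 (clear depth 5)
  Q 62.18.126.26: descend 00111 ; hops seen [H0,H1] ; pick H1
  del 173.0.0.0/16 (clear depth 16)
  + 59.220.194.74/32 (H1) depth=32
  Q 173.0.6.248: descend 1010110100000000 ; hops seen [H0,H2] ; pick H2
  del 0.0.0.0/1 (clear depth 1)
  del 59.220.194.74/32 (clear depth 32)
  Q 173.1.155.171: descend 101011010000000 ; hops seen [H0,H2] ; pick H2
  + 0.0.0.0/0 (H0) depth=0
  del 173.0.145.206/32 (clear depth 32)
  Q 173.0.0.0: descend 1010110100000000 ; hops seen [H0,H2] ; pick H2
  + 59.220.194.74/32 (H2) depth=32
  + 59.220.194.64/28 (H0) depth=28
  del 173.0.0.0/8 (clear depth 8)
  Q 59.220.194.65: descend 0011101111011100110000100100 ; hops seen [H0,H0] ; pick H0
  + 173.0.0.0/16 (H0) depth=16

== LOOKUPS ==
["H2","H0","H1","H1","H1","H1","H1","H2","H2","H2","H0"]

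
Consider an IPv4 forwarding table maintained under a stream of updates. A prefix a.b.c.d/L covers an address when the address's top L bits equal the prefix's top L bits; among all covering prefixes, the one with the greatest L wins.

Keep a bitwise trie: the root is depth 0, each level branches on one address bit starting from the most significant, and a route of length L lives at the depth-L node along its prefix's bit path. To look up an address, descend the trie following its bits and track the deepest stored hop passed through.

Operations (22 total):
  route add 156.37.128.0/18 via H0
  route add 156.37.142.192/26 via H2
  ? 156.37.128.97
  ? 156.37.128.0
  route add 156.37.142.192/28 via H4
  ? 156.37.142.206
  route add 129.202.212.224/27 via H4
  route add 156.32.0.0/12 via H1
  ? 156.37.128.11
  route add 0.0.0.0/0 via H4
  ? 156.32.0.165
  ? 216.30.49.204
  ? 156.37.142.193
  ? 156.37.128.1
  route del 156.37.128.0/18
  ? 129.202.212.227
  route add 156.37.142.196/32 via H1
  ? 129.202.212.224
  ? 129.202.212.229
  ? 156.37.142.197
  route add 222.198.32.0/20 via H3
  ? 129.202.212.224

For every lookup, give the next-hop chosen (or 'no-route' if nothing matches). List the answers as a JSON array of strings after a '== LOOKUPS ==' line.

Process each operation:
  add 156.37.128.0/18 -> H0 at depth 18
  add 156.37.142.192/26 -> H2 at depth 26
  ? 156.37.128.97  path d0:-→d1:-→d2:-→d3:-→d4:-→d5:-→d6:-→d7:-→d8:-→d9:-→d10:-→d11:-→d12:-→d13:-→d14:-→d15:-→d16:-→d17:-→d18:H0→d19:-→d20:-  best=H0
  ? 156.37.128.0  path d0:-→d1:-→d2:-→d3:-→d4:-→d5:-→d6:-→d7:-→d8:-→d9:-→d10:-→d11:-→d12:-→d13:-→d14:-→d15:-→d16:-→d17:-→d18:H0→d19:-→d20:-  best=H0
  add 156.37.142.192/28 -> H4 at depth 28
  ? 156.37.142.206  path d0:-→d1:-→d2:-→d3:-→d4:-→d5:-→d6:-→d7:-→d8:-→d9:-→d10:-→d11:-→d12:-→d13:-→d14:-→d15:-→d16:-→d17:-→d18:H0→d19:-→d20:-→d21:-→d22:-→d23:-→d24:-→d25:-→d26:H2→d27:-→d28:H4  best=H4
  add 129.202.212.224/27 -> H4 at depth 27
  add 156.32.0.0/12 -> H1 at depth 12
  ? 156.37.128.11  path d0:-→d1:-→d2:-→d3:-→d4:-→d5:-→d6:-→d7:-→d8:-→d9:-→d10:-→d11:-→d12:H1→d13:-→d14:-→d15:-→d16:-→d17:-→d18:H0→d19:-→d20:-  best=H0
  add 0.0.0.0/0 -> H4 at depth 0
  ? 156.32.0.165  path d0:H4→d1:-→d2:-→d3:-→d4:-→d5:-→d6:-→d7:-→d8:-→d9:-→d10:-→d11:-→d12:H1→d13:-  best=H1
  ? 216.30.49.204  path d0:H4→d1:-  best=H4
  ? 156.37.142.193  path d0:H4→d1:-→d2:-→d3:-→d4:-→d5:-→d6:-→d7:-→d8:-→d9:-→d10:-→d11:-→d12:H1→d13:-→d14:-→d15:-→d16:-→d17:-→d18:H0→d19:-→d20:-→d21:-→d22:-→d23:-→d24:-→d25:-→d26:H2→d27:-→d28:H4  best=H4
  ? 156.37.128.1  path d0:H4→d1:-→d2:-→d3:-→d4:-→d5:-→d6:-→d7:-→d8:-→d9:-→d10:-→d11:-→d12:H1→d13:-→d14:-→d15:-→d16:-→d17:-→d18:H0→d19:-→d20:-  best=H0
  - 156.37.128.0/18 clear@18
  ? 129.202.212.227  path d0:H4→d1:-→d2:-→d3:-→d4:-→d5:-→d6:-→d7:-→d8:-→d9:-→d10:-→d11:-→d12:-→d13:-→d14:-→d15:-→d16:-→d17:-→d18:-→d19:-→d20:-→d21:-→d22:-→d23:-→d24:-→d25:-→d26:-→d27:H4  best=H4
  add 156.37.142.196/32 -> H1 at depth 32
  ? 129.202.212.224  path d0:H4→d1:-→d2:-→d3:-→d4:-→d5:-→d6:-→d7:-→d8:-→d9:-→d10:-→d11:-→d12:-→d13:-→d14:-→d15:-→d16:-→d17:-→d18:-→d19:-→d20:-→d21:-→d22:-→d23:-→d24:-→d25:-→d26:-→d27:H4  best=H4
  ? 129.202.212.229  path d0:H4→d1:-→d2:-→d3:-→d4:-→d5:-→d6:-→d7:-→d8:-→d9:-→d10:-→d11:-→d12:-→d13:-→d14:-→d15:-→d16:-→d17:-→d18:-→d19:-→d20:-→d21:-→d22:-→d23:-→d24:-→d25:-→d26:-→d27:H4  best=H4
  ? 156.37.142.197  path d0:H4→d1:-→d2:-→d3:-→d4:-→d5:-→d6:-→d7:-→d8:-→d9:-→d10:-→d11:-→d12:H1→d13:-→d14:-→d15:-→d16:-→d17:-→d18:-→d19:-→d20:-→d21:-→d22:-→d23:-→d24:-→d25:-→d26:H2→d27:-→d28:H4→d29:-→d30:-→d31:-  best=H4
  add 222.198.32.0/20 -> H3 at depth 20
  ? 129.202.212.224  path d0:H4→d1:-→d2:-→d3:-→d4:-→d5:-→d6:-→d7:-→d8:-→d9:-→d10:-→d11:-→d12:-→d13:-→d14:-→d15:-→d16:-→d17:-→d18:-→d19:-→d20:-→d21:-→d22:-→d23:-→d24:-→d25:-→d26:-→d27:H4  best=H4

== LOOKUPS ==
["H0","H0","H4","H0","H1","H4","H4","H0","H4","H4","H4","H4","H4"]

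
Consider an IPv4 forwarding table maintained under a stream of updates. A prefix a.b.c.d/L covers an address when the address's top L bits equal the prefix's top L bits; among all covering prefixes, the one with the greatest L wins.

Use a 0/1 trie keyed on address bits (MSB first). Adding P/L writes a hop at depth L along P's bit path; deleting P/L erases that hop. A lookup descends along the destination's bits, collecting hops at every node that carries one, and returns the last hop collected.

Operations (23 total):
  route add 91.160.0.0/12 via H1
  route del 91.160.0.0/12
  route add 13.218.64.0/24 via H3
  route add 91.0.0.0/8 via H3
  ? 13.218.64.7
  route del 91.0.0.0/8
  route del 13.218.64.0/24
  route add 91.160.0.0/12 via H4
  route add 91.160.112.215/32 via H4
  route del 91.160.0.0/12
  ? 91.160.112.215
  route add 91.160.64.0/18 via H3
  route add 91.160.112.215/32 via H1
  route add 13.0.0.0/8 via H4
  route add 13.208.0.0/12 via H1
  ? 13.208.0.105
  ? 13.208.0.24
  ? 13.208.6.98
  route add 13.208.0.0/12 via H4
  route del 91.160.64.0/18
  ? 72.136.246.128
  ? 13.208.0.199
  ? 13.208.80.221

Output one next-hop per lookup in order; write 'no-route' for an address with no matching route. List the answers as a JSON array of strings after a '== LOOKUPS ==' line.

Trace:
  add 91.160.0.0/12 -> H1 at depth 12
  - 91.160.0.0/12 clear@12
  add 13.218.64.0/24 -> H3 at depth 24
  add 91.0.0.0/8 -> H3 at depth 8
  Q 13.218.64.7: descend 000011011101101001000000 ; hops seen [H3] ; pick H3
  - 91.0.0.0/8 clear@8
  - 13.218.64.0/24 clear@24
  add 91.160.0.0/12 -> H4 at depth 12
  add 91.160.112.215/32 -> H4 at depth 32
  - 91.160.0.0/12 clear@12
  Q 91.160.112.215: descend 01011011101000000111000011010111 ; hops seen [H4] ; pick H4
  add 91.160.64.0/18 -> H3 at depth 18
  add 91.160.112.215/32 -> H1 at depth 32
  add 13.0.0.0/8 -> H4 at depth 8
  add 13.208.0.0/12 -> H1 at depth 12
  Q 13.208.0.105: descend 000011011101 ; hops seen [H4,H1] ; pick H1
  Q 13.208.0.24: descend 000011011101 ; hops seen [H4,H1] ; pick H1
  Q 13.208.6.98: descend 000011011101 ; hops seen [H4,H1] ; pick H1
  add 13.208.0.0/12 -> H4 at depth 12
  - 91.160.64.0/18 clear@18
  Q 72.136.246.128: descend 010 ; hops seen [∅] ; pick no-route
  Q 13.208.0.199: descend 000011011101 ; hops seen [H4,H4] ; pick H4
  Q 13.208.80.221: descend 000011011101 ; hops seen [H4,H4] ; pick H4

== LOOKUPS ==
["H3","H4","H1","H1","H1","no-route","H4","H4"]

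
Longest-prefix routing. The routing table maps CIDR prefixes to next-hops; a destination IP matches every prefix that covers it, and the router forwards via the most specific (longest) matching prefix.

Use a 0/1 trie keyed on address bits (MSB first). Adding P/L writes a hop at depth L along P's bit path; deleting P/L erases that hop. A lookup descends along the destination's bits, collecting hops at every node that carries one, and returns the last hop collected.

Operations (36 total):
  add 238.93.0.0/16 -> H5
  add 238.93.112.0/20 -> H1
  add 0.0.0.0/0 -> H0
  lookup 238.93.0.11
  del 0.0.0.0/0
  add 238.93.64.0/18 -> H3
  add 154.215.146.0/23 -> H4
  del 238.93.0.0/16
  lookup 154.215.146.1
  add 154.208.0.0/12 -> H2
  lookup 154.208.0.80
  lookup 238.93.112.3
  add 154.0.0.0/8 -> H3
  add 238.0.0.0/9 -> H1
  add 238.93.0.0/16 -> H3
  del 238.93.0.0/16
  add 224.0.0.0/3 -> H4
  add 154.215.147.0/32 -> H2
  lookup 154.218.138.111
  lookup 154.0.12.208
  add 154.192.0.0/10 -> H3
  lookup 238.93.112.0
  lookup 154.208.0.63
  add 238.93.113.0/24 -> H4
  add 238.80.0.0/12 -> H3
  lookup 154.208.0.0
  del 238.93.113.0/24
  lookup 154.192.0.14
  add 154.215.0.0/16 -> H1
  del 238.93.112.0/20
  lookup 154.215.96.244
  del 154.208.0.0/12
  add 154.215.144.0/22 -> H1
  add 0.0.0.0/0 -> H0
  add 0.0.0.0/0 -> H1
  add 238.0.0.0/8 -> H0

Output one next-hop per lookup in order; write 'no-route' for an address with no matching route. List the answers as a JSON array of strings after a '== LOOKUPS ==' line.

Process each operation:
  + 238.93.0.0/16 (H5) depth=16
  + 238.93.112.0/20 (H1) depth=20
  + 0.0.0.0/0 (H0) depth=0
  Q 238.93.0.11: descend 11101110010111010 ; hops seen [H0,H5] ; pick H5
  del 0.0.0.0/0 (clear depth 0)
  + 238.93.64.0/18 (H3) depth=18
  + 154.215.146.0/23 (H4) depth=23
  del 238.93.0.0/16 (clear depth 16)
  Q 154.215.146.1: descend 10011010110101111001001 ; hops seen [H4] ; pick H4
  + 154.208.0.0/12 (H2) depth=12
  Q 154.208.0.80: descend 1001101011010 ; hops seen [H2] ; pick H2
  Q 238.93.112.3: descend 11101110010111010111 ; hops seen [H3,H1] ; pick H1
  + 154.0.0.0/8 (H3) depth=8
  + 238.0.0.0/9 (H1) depth=9
  + 238.93.0.0/16 (H3) depth=16
  del 238.93.0.0/16 (clear depth 16)
  + 224.0.0.0/3 (H4) depth=3
  + 154.215.147.0/32 (H2) depth=32
  Q 154.218.138.111: descend 100110101101 ; hops seen [H3,H2] ; pick H2
  Q 154.0.12.208: descend 10011010 ; hops seen [H3] ; pick H3
  + 154.192.0.0/10 (H3) depth=10
  Q 238.93.112.0: descend 11101110010111010111 ; hops seen [H4,H1,H3,H1] ; pick H1
  Q 154.208.0.63: descend 1001101011010 ; hops seen [H3,H3,H2] ; pick H2
  + 238.93.113.0/24 (H4) depth=24
  + 238.80.0.0/12 (H3) depth=12
  Q 154.208.0.0: descend 1001101011010 ; hops seen [H3,H3,H2] ; pick H2
  del 238.93.113.0/24 (clear depth 24)
  Q 154.192.0.14: descend 10011010110 ; hops seen [H3,H3] ; pick H3
  + 154.215.0.0/16 (H1) depth=16
  del 238.93.112.0/20 (clear depth 20)
  Q 154.215.96.244: descend 1001101011010111 ; hops seen [H3,H3,H2,H1] ; pick H1
  del 154.208.0.0/12 (clear depth 12)
  + 154.215.144.0/22 (H1) depth=22
  + 0.0.0.0/0 (H0) depth=0
  + 0.0.0.0/0 (H1) depth=0
  + 238.0.0.0/8 (H0) depth=8

== LOOKUPS ==
["H5","H4","H2","H1","H2","H3","H1","H2","H2","H3","H1"]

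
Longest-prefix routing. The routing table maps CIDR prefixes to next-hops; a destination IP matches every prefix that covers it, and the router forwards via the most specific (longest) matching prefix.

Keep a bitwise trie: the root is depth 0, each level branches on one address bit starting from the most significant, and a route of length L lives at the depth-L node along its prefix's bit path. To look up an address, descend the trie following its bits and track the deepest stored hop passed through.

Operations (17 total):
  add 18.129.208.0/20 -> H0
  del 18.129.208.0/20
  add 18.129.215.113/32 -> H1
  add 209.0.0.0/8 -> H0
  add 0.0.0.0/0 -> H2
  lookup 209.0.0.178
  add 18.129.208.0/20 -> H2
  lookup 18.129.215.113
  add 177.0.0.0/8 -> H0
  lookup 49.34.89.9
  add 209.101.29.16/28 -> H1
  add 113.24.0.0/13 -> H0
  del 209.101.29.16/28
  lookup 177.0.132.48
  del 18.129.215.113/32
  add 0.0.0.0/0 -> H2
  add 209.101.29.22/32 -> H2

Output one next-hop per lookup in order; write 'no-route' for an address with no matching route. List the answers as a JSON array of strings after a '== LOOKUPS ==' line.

Apply in order:
  add 18.129.208.0/20 -> H0 at depth 20
  - 18.129.208.0/20 clear@20
  add 18.129.215.113/32 -> H1 at depth 32
  add 209.0.0.0/8 -> H0 at depth 8
  add 0.0.0.0/0 -> H2 at depth 0
  ? 209.0.0.178  path d0:H2→d1:-→d2:-→d3:-→d4:-→d5:-→d6:-→d7:-→d8:H0  best=H0
  add 18.129.208.0/20 -> H2 at depth 20
  ? 18.129.215.113  path d0:H2→d1:-→d2:-→d3:-→d4:-→d5:-→d6:-→d7:-→d8:-→d9:-→d10:-→d11:-→d12:-→d13:-→d14:-→d15:-→d16:-→d17:-→d18:-→d19:-→d20:H2→d21:-→d22:-→d23:-→d24:-→d25:-→d26:-→d27:-→d28:-→d29:-→d30:-→d31:-→d32:H1  best=H1
  add 177.0.0.0/8 -> H0 at depth 8
  ? 49.34.89.9  path d0:H2→d1:-→d2:-  best=H2
  add 209.101.29.16/28 -> H1 at depth 28
  add 113.24.0.0/13 -> H0 at depth 13
  - 209.101.29.16/28 clear@28
  ? 177.0.132.48  path d0:H2→d1:-→d2:-→d3:-→d4:-→d5:-→d6:-→d7:-→d8:H0  best=H0
  - 18.129.215.113/32 clear@32
  add 0.0.0.0/0 -> H2 at depth 0
  add 209.101.29.22/32 -> H2 at depth 32

== LOOKUPS ==
["H0","H1","H2","H0"]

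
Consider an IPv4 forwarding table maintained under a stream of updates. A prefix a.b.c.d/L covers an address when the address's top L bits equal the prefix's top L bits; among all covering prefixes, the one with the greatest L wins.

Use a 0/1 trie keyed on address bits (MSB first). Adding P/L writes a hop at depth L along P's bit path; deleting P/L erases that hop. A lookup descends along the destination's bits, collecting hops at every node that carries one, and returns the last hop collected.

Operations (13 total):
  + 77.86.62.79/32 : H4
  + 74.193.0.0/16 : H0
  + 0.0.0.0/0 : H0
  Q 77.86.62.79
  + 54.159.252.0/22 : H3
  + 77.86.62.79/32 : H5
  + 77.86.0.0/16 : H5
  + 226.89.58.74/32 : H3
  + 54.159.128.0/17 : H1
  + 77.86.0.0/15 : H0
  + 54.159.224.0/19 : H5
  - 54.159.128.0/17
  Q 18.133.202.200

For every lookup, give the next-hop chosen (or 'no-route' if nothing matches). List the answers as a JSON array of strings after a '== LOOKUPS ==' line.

Process each operation:
  add 77.86.62.79/32 -> H4 at depth 32
  add 74.193.0.0/16 -> H0 at depth 16
  add 0.0.0.0/0 -> H0 at depth 0
  Q 77.86.62.79: descend 01001101010101100011111001001111 ; hops seen [H0,H4] ; pick H4
  add 54.159.252.0/22 -> H3 at depth 22
  add 77.86.62.79/32 -> H5 at depth 32
  add 77.86.0.0/16 -> H5 at depth 16
  add 226.89.58.74/32 -> H3 at depth 32
  add 54.159.128.0/17 -> H1 at depth 17
  add 77.86.0.0/15 -> H0 at depth 15
  add 54.159.224.0/19 -> H5 at depth 19
  del 54.159.128.0/17 (clear depth 17)
  Q 18.133.202.200: descend 00 ; hops seen [H0] ; pick H0

== LOOKUPS ==
["H4","H0"]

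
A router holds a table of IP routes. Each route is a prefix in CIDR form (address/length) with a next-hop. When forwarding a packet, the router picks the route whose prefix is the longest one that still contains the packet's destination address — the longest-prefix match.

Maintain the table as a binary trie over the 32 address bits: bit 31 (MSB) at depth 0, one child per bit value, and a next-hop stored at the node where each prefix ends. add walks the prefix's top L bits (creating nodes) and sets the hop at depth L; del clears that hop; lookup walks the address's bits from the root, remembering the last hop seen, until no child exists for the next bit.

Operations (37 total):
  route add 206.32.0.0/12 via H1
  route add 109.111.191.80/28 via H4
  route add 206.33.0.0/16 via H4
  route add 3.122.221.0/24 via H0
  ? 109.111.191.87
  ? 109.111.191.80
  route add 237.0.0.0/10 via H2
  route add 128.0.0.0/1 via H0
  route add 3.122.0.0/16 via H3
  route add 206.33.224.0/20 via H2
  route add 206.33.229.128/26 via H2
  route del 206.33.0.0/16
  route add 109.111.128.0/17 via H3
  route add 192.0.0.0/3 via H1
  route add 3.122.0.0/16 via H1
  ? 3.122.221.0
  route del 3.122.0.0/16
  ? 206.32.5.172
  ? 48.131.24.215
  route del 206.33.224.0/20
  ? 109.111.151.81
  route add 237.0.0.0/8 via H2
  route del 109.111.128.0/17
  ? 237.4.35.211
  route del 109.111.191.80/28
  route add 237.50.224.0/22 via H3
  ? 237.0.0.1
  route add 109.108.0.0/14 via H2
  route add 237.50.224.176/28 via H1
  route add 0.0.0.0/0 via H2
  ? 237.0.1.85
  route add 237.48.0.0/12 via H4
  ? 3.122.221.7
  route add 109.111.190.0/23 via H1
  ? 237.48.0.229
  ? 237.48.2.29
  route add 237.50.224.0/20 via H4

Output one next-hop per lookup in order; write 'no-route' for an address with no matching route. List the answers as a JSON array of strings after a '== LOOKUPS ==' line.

Trace:
  add 206.32.0.0/12 -> H1 at depth 12
  add 109.111.191.80/28 -> H4 at depth 28
  add 206.33.0.0/16 -> H4 at depth 16
  add 3.122.221.0/24 -> H0 at depth 24
  Q 109.111.191.87: descend 0110110101101111101111110101 ; hops seen [H4] ; pick H4
  Q 109.111.191.80: descend 0110110101101111101111110101 ; hops seen [H4] ; pick H4
  add 237.0.0.0/10 -> H2 at depth 10
  add 128.0.0.0/1 -> H0 at depth 1
  add 3.122.0.0/16 -> H3 at depth 16
  add 206.33.224.0/20 -> H2 at depth 20
  add 206.33.229.128/26 -> H2 at depth 26
  - 206.33.0.0/16 clear@16
  add 109.111.128.0/17 -> H3 at depth 17
  add 192.0.0.0/3 -> H1 at depth 3
  add 3.122.0.0/16 -> H1 at depth 16
  Q 3.122.221.0: descend 000000110111101011011101 ; hops seen [H1,H0] ; pick H0
  - 3.122.0.0/16 clear@16
  Q 206.32.5.172: descend 110011100010000 ; hops seen [H0,H1,H1] ; pick H1
  Q 48.131.24.215: descend 00 ; hops seen [∅] ; pick no-route
  - 206.33.224.0/20 clear@20
  Q 109.111.151.81: descend 011011010110111110 ; hops seen [H3] ; pick H3
  add 237.0.0.0/8 -> H2 at depth 8
  - 109.111.128.0/17 clear@17
  Q 237.4.35.211: descend 1110110100 ; hops seen [H0,H2,H2] ; pick H2
  - 109.111.191.80/28 clear@28
  add 237.50.224.0/22 -> H3 at depth 22
  Q 237.0.0.1: descend 1110110100 ; hops seen [H0,H2,H2] ; pick H2
  add 109.108.0.0/14 -> H2 at depth 14
  add 237.50.224.176/28 -> H1 at depth 28
  add 0.0.0.0/0 -> H2 at depth 0
  Q 237.0.1.85: descend 1110110100 ; hops seen [H2,H0,H2,H2] ; pick H2
  add 237.48.0.0/12 -> H4 at depth 12
  Q 3.122.221.7: descend 000000110111101011011101 ; hops seen [H2,H0] ; pick H0
  add 109.111.190.0/23 -> H1 at depth 23
  Q 237.48.0.229: descend 11101101001100 ; hops seen [H2,H0,H2,H2,H4] ; pick H4
  Q 237.48.2.29: descend 11101101001100 ; hops seen [H2,H0,H2,H2,H4] ; pick H4
  add 237.50.224.0/20 -> H4 at depth 20

== LOOKUPS ==
["H4","H4","H0","H1","no-route","H3","H2","H2","H2","H0","H4","H4"]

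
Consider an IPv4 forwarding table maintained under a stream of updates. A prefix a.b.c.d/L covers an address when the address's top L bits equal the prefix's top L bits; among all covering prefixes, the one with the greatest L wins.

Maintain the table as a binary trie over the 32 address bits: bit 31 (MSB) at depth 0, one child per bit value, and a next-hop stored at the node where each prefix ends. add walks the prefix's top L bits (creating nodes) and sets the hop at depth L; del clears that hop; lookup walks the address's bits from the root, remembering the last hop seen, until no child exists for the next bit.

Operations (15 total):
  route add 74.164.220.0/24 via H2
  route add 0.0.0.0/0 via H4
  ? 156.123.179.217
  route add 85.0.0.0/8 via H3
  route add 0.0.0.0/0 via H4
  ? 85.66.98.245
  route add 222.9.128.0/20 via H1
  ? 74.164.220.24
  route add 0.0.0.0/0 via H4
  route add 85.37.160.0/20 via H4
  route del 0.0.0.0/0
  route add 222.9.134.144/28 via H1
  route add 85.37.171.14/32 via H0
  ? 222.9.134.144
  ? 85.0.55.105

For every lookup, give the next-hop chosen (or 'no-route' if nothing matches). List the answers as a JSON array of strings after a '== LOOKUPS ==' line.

Process each operation:
  + 74.164.220.0/24 (H2) depth=24
  + 0.0.0.0/0 (H4) depth=0
  Q 156.123.179.217: descend ε ; hops seen [H4] ; pick H4
  + 85.0.0.0/8 (H3) depth=8
  + 0.0.0.0/0 (H4) depth=0
  Q 85.66.98.245: descend 01010101 ; hops seen [H4,H3] ; pick H3
  + 222.9.128.0/20 (H1) depth=20
  Q 74.164.220.24: descend 010010101010010011011100 ; hops seen [H4,H2] ; pick H2
  + 0.0.0.0/0 (H4) depth=0
  + 85.37.160.0/20 (H4) depth=20
  del 0.0.0.0/0 (clear depth 0)
  + 222.9.134.144/28 (H1) depth=28
  + 85.37.171.14/32 (H0) depth=32
  Q 222.9.134.144: descend 1101111000001001100001101001 ; hops seen [H1,H1] ; pick H1
  Q 85.0.55.105: descend 0101010100 ; hops seen [H3] ; pick H3

== LOOKUPS ==
["H4","H3","H2","H1","H3"]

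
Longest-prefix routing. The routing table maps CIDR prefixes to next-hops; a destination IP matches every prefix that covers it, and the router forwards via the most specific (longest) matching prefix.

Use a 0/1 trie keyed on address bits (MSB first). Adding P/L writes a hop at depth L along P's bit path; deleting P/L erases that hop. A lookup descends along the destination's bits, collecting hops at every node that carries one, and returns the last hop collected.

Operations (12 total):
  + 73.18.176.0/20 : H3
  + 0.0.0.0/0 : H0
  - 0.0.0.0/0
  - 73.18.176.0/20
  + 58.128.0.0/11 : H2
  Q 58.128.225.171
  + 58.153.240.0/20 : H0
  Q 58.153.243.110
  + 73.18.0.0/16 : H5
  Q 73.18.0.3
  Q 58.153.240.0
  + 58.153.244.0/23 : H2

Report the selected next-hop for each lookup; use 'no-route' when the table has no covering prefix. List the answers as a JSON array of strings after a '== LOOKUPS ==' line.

Trace:
  add 73.18.176.0/20 -> H3 at depth 20
  add 0.0.0.0/0 -> H0 at depth 0
  del 0.0.0.0/0 (clear depth 0)
  del 73.18.176.0/20 (clear depth 20)
  add 58.128.0.0/11 -> H2 at depth 11
  Q 58.128.225.171: descend 00111010100 ; hops seen [H2] ; pick H2
  add 58.153.240.0/20 -> H0 at depth 20
  Q 58.153.243.110: descend 00111010100110011111 ; hops seen [H2,H0] ; pick H0
  add 73.18.0.0/16 -> H5 at depth 16
  Q 73.18.0.3: descend 0100100100010010 ; hops seen [H5] ; pick H5
  Q 58.153.240.0: descend 00111010100110011111 ; hops seen [H2,H0] ; pick H0
  add 58.153.244.0/23 -> H2 at depth 23

== LOOKUPS ==
["H2","H0","H5","H0"]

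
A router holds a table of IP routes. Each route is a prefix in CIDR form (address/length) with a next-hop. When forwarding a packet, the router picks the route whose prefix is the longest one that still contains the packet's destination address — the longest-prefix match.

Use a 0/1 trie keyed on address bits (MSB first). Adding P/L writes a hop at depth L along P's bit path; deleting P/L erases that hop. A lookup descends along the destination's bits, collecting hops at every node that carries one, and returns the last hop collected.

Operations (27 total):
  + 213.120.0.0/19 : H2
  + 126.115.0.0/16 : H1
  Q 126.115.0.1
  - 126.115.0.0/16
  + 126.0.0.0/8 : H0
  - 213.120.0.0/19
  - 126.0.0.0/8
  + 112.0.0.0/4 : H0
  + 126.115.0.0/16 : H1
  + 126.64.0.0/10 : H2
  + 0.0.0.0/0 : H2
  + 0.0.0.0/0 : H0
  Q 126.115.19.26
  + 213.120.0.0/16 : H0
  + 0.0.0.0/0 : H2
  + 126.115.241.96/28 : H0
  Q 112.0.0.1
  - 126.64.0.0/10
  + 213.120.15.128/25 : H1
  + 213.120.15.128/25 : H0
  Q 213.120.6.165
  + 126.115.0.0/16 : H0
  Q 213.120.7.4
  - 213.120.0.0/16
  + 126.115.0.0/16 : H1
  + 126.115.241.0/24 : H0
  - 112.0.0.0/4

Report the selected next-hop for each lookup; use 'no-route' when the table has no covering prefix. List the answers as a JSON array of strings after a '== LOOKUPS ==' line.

Trace:
  add 213.120.0.0/19 -> H2 at depth 19
  add 126.115.0.0/16 -> H1 at depth 16
  ? 126.115.0.1  path d0:-→d1:-→d2:-→d3:-→d4:-→d5:-→d6:-→d7:-→d8:-→d9:-→d10:-→d11:-→d12:-→d13:-→d14:-→d15:-→d16:H1  best=H1
  del 126.115.0.0/16 (clear depth 16)
  add 126.0.0.0/8 -> H0 at depth 8
  del 213.120.0.0/19 (clear depth 19)
  del 126.0.0.0/8 (clear depth 8)
  add 112.0.0.0/4 -> H0 at depth 4
  add 126.115.0.0/16 -> H1 at depth 16
  add 126.64.0.0/10 -> H2 at depth 10
  add 0.0.0.0/0 -> H2 at depth 0
  add 0.0.0.0/0 -> H0 at depth 0
  ? 126.115.19.26  path d0:H0→d1:-→d2:-→d3:-→d4:H0→d5:-→d6:-→d7:-→d8:-→d9:-→d10:H2→d11:-→d12:-→d13:-→d14:-→d15:-→d16:H1  best=H1
  add 213.120.0.0/16 -> H0 at depth 16
  add 0.0.0.0/0 -> H2 at depth 0
  add 126.115.241.96/28 -> H0 at depth 28
  ? 112.0.0.1  path d0:H2→d1:-→d2:-→d3:-→d4:H0  best=H0
  del 126.64.0.0/10 (clear depth 10)
  add 213.120.15.128/25 -> H1 at depth 25
  add 213.120.15.128/25 -> H0 at depth 25
  ? 213.120.6.165  path d0:H2→d1:-→d2:-→d3:-→d4:-→d5:-→d6:-→d7:-→d8:-→d9:-→d10:-→d11:-→d12:-→d13:-→d14:-→d15:-→d16:H0→d17:-→d18:-→d19:-→d20:-  best=H0
  add 126.115.0.0/16 -> H0 at depth 16
  ? 213.120.7.4  path d0:H2→d1:-→d2:-→d3:-→d4:-→d5:-→d6:-→d7:-→d8:-→d9:-→d10:-→d11:-→d12:-→d13:-→d14:-→d15:-→d16:H0→d17:-→d18:-→d19:-→d20:-  best=H0
  del 213.120.0.0/16 (clear depth 16)
  add 126.115.0.0/16 -> H1 at depth 16
  add 126.115.241.0/24 -> H0 at depth 24
  del 112.0.0.0/4 (clear depth 4)

== LOOKUPS ==
["H1","H1","H0","H0","H0"]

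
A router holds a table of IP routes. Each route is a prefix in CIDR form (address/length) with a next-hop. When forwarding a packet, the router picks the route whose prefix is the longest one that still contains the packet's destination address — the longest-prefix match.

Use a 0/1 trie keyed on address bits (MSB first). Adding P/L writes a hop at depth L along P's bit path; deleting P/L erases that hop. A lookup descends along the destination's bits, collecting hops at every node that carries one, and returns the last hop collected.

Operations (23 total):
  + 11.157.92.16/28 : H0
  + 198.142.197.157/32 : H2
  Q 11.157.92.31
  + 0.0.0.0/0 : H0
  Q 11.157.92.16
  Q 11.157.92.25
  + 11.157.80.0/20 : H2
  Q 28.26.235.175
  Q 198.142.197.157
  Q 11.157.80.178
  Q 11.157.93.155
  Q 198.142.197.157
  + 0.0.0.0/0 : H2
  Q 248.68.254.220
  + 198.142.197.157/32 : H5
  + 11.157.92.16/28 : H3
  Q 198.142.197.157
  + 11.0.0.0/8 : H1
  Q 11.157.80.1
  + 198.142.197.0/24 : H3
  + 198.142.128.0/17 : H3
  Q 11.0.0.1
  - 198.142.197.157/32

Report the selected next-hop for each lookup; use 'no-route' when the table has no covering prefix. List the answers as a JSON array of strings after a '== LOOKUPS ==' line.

Apply in order:
  + 11.157.92.16/28 (H0) depth=28
  + 198.142.197.157/32 (H2) depth=32
  lookup 11.157.92.31: bits 0000101110011101010111000001 walk d0:-→d1:-→d2:-→d3:-→d4:-→d5:-→d6:-→d7:-→d8:-→d9:-→d10:-→d11:-→d12:-→d13:-→d14:-→d15:-→d16:-→d17:-→d18:-→d19:-→d20:-→d21:-→d22:-→d23:-→d24:-→d25:-→d26:-→d27:-→d28:H0 -> H0
  + 0.0.0.0/0 (H0) depth=0
  lookup 11.157.92.16: bits 0000101110011101010111000001 walk d0:H0→d1:-→d2:-→d3:-→d4:-→d5:-→d6:-→d7:-→d8:-→d9:-→d10:-→d11:-→d12:-→d13:-→d14:-→d15:-→d16:-→d17:-→d18:-→d19:-→d20:-→d21:-→d22:-→d23:-→d24:-→d25:-→d26:-→d27:-→d28:H0 -> H0
  lookup 11.157.92.25: bits 0000101110011101010111000001 walk d0:H0→d1:-→d2:-→d3:-→d4:-→d5:-→d6:-→d7:-→d8:-→d9:-→d10:-→d11:-→d12:-→d13:-→d14:-→d15:-→d16:-→d17:-→d18:-→d19:-→d20:-→d21:-→d22:-→d23:-→d24:-→d25:-→d26:-→d27:-→d28:H0 -> H0
  + 11.157.80.0/20 (H2) depth=20
  lookup 28.26.235.175: bits 000 walk d0:H0→d1:-→d2:-→d3:- -> H0
  lookup 198.142.197.157: bits 11000110100011101100010110011101 walk d0:H0→d1:-→d2:-→d3:-→d4:-→d5:-→d6:-→d7:-→d8:-→d9:-→d10:-→d11:-→d12:-→d13:-→d14:-→d15:-→d16:-→d17:-→d18:-→d19:-→d20:-→d21:-→d22:-→d23:-→d24:-→d25:-→d26:-→d27:-→d28:-→d29:-→d30:-→d31:-→d32:H2 -> H2
  lookup 11.157.80.178: bits 00001011100111010101 walk d0:H0→d1:-→d2:-→d3:-→d4:-→d5:-→d6:-→d7:-→d8:-→d9:-→d10:-→d11:-→d12:-→d13:-→d14:-→d15:-→d16:-→d17:-→d18:-→d19:-→d20:H2 -> H2
  lookup 11.157.93.155: bits 00001011100111010101110 walk d0:H0→d1:-→d2:-→d3:-→d4:-→d5:-→d6:-→d7:-→d8:-→d9:-→d10:-→d11:-→d12:-→d13:-→d14:-→d15:-→d16:-→d17:-→d18:-→d19:-→d20:H2→d21:-→d22:-→d23:- -> H2
  lookup 198.142.197.157: bits 11000110100011101100010110011101 walk d0:H0→d1:-→d2:-→d3:-→d4:-→d5:-→d6:-→d7:-→d8:-→d9:-→d10:-→d11:-→d12:-→d13:-→d14:-→d15:-→d16:-→d17:-→d18:-→d19:-→d20:-→d21:-→d22:-→d23:-→d24:-→d25:-→d26:-→d27:-→d28:-→d29:-→d30:-→d31:-→d32:H2 -> H2
  + 0.0.0.0/0 (H2) depth=0
  lookup 248.68.254.220: bits 11 walk d0:H2→d1:-→d2:- -> H2
  + 198.142.197.157/32 (H5) depth=32
  + 11.157.92.16/28 (H3) depth=28
  lookup 198.142.197.157: bits 11000110100011101100010110011101 walk d0:H2→d1:-→d2:-→d3:-→d4:-→d5:-→d6:-→d7:-→d8:-→d9:-→d10:-→d11:-→d12:-→d13:-→d14:-→d15:-→d16:-→d17:-→d18:-→d19:-→d20:-→d21:-→d22:-→d23:-→d24:-→d25:-→d26:-→d27:-→d28:-→d29:-→d30:-→d31:-→d32:H5 -> H5
  + 11.0.0.0/8 (H1) depth=8
  lookup 11.157.80.1: bits 00001011100111010101 walk d0:H2→d1:-→d2:-→d3:-→d4:-→d5:-→d6:-→d7:-→d8:H1→d9:-→d10:-→d11:-→d12:-→d13:-→d14:-→d15:-→d16:-→d17:-→d18:-→d19:-→d20:H2 -> H2
  + 198.142.197.0/24 (H3) depth=24
  + 198.142.128.0/17 (H3) depth=17
  lookup 11.0.0.1: bits 00001011 walk d0:H2→d1:-→d2:-→d3:-→d4:-→d5:-→d6:-→d7:-→d8:H1 -> H1
  del 198.142.197.157/32 (clear depth 32)

== LOOKUPS ==
["H0","H0","H0","H0","H2","H2","H2","H2","H2","H5","H2","H1"]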